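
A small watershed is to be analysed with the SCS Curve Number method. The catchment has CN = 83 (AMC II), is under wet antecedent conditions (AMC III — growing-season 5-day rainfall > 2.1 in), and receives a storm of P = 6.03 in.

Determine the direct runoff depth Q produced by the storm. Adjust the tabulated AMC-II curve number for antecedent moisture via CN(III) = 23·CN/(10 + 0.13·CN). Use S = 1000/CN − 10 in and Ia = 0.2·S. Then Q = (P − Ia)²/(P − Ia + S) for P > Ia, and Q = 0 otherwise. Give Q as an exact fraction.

Wet (AMC III): CN(III) = 23·83/(10 + 0.13·83) = 1909/(2079/100) = 190900/2079 ≈ 91.823
Max retention: S = 1000/(190900/2079) − 10 = 1700/1909 in (≈ 0.891 in)
Ia = 0.2·(1700/1909) = 340/1909 in ≈ 0.178 in
Excess rainfall: 6.030 − 0.178 = 5.852 in; P > Ia so Q > 0
Runoff Q = (P−Ia)²/(P−Ia+S) = (5.852)²/(5.852+0.891) = 1247972734129/245712544300 ≈ 5.079 in

Q = 1247972734129/245712544300 in ≈ 5.079 in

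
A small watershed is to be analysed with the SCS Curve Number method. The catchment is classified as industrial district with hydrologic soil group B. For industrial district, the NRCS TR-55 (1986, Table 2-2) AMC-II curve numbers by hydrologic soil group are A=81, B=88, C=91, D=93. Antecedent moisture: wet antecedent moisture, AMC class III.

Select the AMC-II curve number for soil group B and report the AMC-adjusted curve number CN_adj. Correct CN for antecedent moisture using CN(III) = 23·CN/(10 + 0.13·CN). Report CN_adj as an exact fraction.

NRCS table: industrial district, soil group B → CN(II) = 88
CN(III) from CN(II)=88: (23·88)/(10 + 0.13·88) = 6325/67 ≈ 94.403

CN_adj = 6325/67 ≈ 94.403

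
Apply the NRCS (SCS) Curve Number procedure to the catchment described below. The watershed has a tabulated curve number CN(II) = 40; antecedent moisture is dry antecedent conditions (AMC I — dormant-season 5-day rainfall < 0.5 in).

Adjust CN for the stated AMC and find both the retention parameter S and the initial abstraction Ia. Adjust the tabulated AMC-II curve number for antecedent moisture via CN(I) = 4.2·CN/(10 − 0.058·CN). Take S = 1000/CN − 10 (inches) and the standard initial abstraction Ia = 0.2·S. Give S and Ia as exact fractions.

S = 250/7 in ≈ 35.714 in; Ia = 50/7 in ≈ 7.143 in

CN(I) from CN(II)=40: (4.2·40)/(10 − 0.058·40) = 175/8 ≈ 21.875
S = 1000/(175/8) − 10 = 250/7 in ≈ 35.714 in
Ia = 0.2S: 0.2·35.714 = 7.143 in (exactly 50/7)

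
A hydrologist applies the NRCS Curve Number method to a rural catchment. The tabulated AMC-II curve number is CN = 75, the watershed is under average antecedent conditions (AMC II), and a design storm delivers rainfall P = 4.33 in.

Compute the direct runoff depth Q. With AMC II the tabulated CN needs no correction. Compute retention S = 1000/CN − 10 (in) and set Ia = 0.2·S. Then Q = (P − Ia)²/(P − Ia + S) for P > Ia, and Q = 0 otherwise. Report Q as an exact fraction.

Q = 1207801/629700 in ≈ 1.918 in

CN(II) = 75; AMC II needs no correction.
Max retention: S = 1000/75 − 10 = 10/3 in (≈ 3.333 in)
Initial abstraction Ia = S/5 = (10/3)/5 = 2/3 ≈ 0.667 in
P − Ia = 4.330 − 0.667 = 1099/300 ≈ 3.663 in (> 0, runoff occurs)
Q = (1099/300)²/((1099/300) + 10/3) = (1207801/90000)/(2099/300) = 1207801/629700 in ≈ 1.918 in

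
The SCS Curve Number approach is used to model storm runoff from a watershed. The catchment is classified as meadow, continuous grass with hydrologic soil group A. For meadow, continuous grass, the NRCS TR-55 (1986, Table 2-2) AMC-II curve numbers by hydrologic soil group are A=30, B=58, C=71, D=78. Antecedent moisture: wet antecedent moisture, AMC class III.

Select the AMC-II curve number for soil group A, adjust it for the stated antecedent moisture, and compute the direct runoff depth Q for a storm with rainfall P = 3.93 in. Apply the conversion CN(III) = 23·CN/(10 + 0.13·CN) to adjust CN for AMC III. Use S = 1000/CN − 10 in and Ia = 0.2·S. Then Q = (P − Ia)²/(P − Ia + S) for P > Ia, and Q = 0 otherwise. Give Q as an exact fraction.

Q = 172055689/573507300 in ≈ 0.300 in

NRCS table: meadow, continuous grass, soil group A → CN(II) = 30
Wet (AMC III): CN(III) = 23·30/(10 + 0.13·30) = 690/(139/10) = 6900/139 ≈ 49.640
Retention S: 1000/CN − 10 with CN=49.640 → S = 700/69 ≈ 10.145 in
Ia = 0.2S: 0.2·10.145 = 2.029 in (exactly 140/69)
Excess rainfall: 3.930 − 2.029 = 1.901 in; P > Ia so Q > 0
Q = (13117/6900)²/((13117/6900) + 700/69) = (172055689/47610000)/(83117/6900) = 172055689/573507300 in ≈ 0.300 in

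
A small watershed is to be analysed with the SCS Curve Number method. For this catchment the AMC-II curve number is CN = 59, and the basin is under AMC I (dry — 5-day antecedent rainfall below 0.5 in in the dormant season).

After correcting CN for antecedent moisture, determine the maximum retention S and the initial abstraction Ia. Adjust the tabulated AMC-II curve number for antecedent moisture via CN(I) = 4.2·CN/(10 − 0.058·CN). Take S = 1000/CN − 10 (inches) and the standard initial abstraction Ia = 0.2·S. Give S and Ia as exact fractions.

CN(I) from CN(II)=59: (4.2·59)/(10 − 0.058·59) = 123900/3289 ≈ 37.671
S = 1000/(123900/3289) − 10 = 20500/1239 in ≈ 16.546 in
Ia = 0.2S: 0.2·16.546 = 3.309 in (exactly 4100/1239)

S = 20500/1239 in ≈ 16.546 in; Ia = 4100/1239 in ≈ 3.309 in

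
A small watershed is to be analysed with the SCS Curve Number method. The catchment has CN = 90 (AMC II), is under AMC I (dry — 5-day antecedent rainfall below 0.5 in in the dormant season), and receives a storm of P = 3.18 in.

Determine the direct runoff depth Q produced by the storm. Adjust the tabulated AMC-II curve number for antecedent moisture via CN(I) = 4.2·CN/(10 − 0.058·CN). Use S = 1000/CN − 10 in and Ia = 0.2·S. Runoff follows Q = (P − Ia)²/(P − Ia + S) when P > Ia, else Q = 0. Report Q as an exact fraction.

Adjust CN=90 to AMC I: 4.2·90/(10 − 0.058·90) → 378 ÷ (239/50) = 18900/239 ≈ 79.079
Max retention: S = 1000/(18900/239) − 10 = 500/189 in (≈ 2.646 in)
Ia = 0.2S: 0.2·2.646 = 0.529 in (exactly 100/189)
Excess rainfall: 3.180 − 0.529 = 2.651 in; P > Ia so Q > 0
Q: (25051/9450)² ÷ (50051/9450) = 627552601/472981950 in (≈ 1.327 in)

Q = 627552601/472981950 in ≈ 1.327 in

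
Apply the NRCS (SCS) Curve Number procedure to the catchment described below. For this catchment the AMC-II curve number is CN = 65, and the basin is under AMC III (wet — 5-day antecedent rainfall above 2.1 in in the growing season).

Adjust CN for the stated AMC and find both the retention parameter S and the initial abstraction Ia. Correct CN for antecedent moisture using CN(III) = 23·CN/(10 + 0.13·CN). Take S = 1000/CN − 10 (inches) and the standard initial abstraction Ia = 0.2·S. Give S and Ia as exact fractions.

S = 700/299 in ≈ 2.341 in; Ia = 140/299 in ≈ 0.468 in

CN(III) from CN(II)=65: (23·65)/(10 + 0.13·65) = 29900/369 ≈ 81.030
Retention S: 1000/CN − 10 with CN=81.030 → S = 700/299 ≈ 2.341 in
Ia = 0.2S: 0.2·2.341 = 0.468 in (exactly 140/299)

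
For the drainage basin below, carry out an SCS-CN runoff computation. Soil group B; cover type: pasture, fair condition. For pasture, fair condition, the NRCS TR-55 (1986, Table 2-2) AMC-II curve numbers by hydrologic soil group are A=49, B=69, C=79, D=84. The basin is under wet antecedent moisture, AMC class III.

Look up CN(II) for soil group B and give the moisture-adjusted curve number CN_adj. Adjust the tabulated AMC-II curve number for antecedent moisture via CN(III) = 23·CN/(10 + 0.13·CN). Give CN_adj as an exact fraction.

NRCS table: pasture, fair condition, soil group B → CN(II) = 69
Adjust CN=69 to AMC III: 23·69/(10 + 0.13·69) → 1587 ÷ (1897/100) = 158700/1897 ≈ 83.658

CN_adj = 158700/1897 ≈ 83.658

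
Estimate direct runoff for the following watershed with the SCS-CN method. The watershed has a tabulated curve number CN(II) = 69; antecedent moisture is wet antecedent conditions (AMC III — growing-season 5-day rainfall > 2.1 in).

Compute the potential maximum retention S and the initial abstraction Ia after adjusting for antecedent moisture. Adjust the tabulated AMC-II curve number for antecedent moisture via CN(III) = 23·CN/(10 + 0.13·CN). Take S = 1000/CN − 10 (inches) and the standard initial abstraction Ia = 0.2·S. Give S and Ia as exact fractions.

Adjust CN=69 to AMC III: 23·69/(10 + 0.13·69) → 1587 ÷ (1897/100) = 158700/1897 ≈ 83.658
Max retention: S = 1000/(158700/1897) − 10 = 3100/1587 in (≈ 1.953 in)
Initial abstraction Ia = S/5 = (3100/1587)/5 = 620/1587 ≈ 0.391 in

S = 3100/1587 in ≈ 1.953 in; Ia = 620/1587 in ≈ 0.391 in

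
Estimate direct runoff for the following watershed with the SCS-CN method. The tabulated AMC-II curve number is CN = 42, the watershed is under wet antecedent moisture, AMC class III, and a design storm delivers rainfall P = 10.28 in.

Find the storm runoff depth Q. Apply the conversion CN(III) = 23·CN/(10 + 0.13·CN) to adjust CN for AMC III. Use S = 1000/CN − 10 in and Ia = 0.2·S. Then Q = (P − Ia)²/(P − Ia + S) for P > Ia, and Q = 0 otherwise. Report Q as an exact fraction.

Wet (AMC III): CN(III) = 23·42/(10 + 0.13·42) = 966/(773/50) = 48300/773 ≈ 62.484
Max retention: S = 1000/(48300/773) − 10 = 2900/483 in (≈ 6.004 in)
Ia = 0.2S: 0.2·6.004 = 1.201 in (exactly 580/483)
Since P=10.280 > Ia=1.201: effective rainfall P−Ia = 109631/12075 in
Q = (109631/12075)²/((109631/12075) + 2900/483) = (12018956161/145805625)/(182131/12075) = 12018956161/2199231825 in ≈ 5.465 in

Q = 12018956161/2199231825 in ≈ 5.465 in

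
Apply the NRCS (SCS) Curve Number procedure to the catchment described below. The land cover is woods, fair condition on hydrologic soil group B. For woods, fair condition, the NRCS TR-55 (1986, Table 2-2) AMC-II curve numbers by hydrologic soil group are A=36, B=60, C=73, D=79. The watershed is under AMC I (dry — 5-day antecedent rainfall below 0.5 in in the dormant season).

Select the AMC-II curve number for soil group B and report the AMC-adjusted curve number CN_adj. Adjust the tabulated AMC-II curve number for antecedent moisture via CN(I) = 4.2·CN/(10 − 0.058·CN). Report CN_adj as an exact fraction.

CN_adj = 6300/163 ≈ 38.650

NRCS table: woods, fair condition, soil group B → CN(II) = 60
Adjust CN=60 to AMC I: 4.2·60/(10 − 0.058·60) → 252 ÷ (163/25) = 6300/163 ≈ 38.650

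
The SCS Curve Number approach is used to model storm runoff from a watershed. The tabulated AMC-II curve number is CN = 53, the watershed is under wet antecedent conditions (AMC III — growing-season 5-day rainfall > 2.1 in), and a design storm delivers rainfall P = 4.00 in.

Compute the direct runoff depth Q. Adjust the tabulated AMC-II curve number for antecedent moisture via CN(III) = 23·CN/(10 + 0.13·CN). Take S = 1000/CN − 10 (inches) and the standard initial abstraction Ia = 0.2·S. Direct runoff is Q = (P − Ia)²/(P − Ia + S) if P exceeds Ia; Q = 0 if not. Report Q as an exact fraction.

Q = 3873024/2631821 in ≈ 1.472 in

CN(III) from CN(II)=53: (23·53)/(10 + 0.13·53) = 121900/1689 ≈ 72.173
Max retention: S = 1000/(121900/1689) − 10 = 4700/1219 in (≈ 3.856 in)
Ia = 0.2S: 0.2·3.856 = 0.771 in (exactly 940/1219)
Since P=4.000 > Ia=0.771: effective rainfall P−Ia = 3936/1219 in
Runoff Q = (P−Ia)²/(P−Ia+S) = (3.229)²/(3.229+3.856) = 3873024/2631821 ≈ 1.472 in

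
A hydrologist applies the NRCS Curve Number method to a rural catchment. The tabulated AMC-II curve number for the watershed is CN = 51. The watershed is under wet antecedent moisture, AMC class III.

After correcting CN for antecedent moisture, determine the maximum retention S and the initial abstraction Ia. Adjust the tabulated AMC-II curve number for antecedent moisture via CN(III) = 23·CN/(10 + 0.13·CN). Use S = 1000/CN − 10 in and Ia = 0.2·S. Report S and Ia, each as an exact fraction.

Wet (AMC III): CN(III) = 23·51/(10 + 0.13·51) = 1173/(1663/100) = 117300/1663 ≈ 70.535
Max retention: S = 1000/(117300/1663) − 10 = 4900/1173 in (≈ 4.177 in)
Ia = 0.2S: 0.2·4.177 = 0.835 in (exactly 980/1173)

S = 4900/1173 in ≈ 4.177 in; Ia = 980/1173 in ≈ 0.835 in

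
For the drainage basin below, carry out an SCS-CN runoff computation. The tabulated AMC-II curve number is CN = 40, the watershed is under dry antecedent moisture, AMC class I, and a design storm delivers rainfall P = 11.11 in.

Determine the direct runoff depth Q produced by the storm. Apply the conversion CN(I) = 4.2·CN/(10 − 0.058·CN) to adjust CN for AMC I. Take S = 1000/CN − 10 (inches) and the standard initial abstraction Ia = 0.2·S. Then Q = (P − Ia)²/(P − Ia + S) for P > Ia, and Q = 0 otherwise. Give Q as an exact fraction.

Q = 7711729/19443900 in ≈ 0.397 in

Adjust CN=40 to AMC I: 4.2·40/(10 − 0.058·40) → 168 ÷ (192/25) = 175/8 ≈ 21.875
Retention S: 1000/CN − 10 with CN=21.875 → S = 250/7 ≈ 35.714 in
Initial abstraction Ia = S/5 = (250/7)/5 = 50/7 ≈ 7.143 in
P − Ia = 11.110 − 7.143 = 2777/700 ≈ 3.967 in (> 0, runoff occurs)
Q = (2777/700)²/((2777/700) + 250/7) = (7711729/490000)/(27777/700) = 7711729/19443900 in ≈ 0.397 in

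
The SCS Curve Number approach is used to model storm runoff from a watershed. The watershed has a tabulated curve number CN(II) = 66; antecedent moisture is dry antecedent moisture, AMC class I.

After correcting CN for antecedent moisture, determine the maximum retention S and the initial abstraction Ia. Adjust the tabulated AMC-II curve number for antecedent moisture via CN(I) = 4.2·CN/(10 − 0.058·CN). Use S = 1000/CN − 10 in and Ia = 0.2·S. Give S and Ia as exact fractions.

S = 8500/693 in ≈ 12.266 in; Ia = 1700/693 in ≈ 2.453 in

Adjust CN=66 to AMC I: 4.2·66/(10 − 0.058·66) → (1386/5) ÷ (1543/250) = 69300/1543 ≈ 44.913
Retention S: 1000/CN − 10 with CN=44.913 → S = 8500/693 ≈ 12.266 in
Ia = 0.2·(8500/693) = 1700/693 in ≈ 2.453 in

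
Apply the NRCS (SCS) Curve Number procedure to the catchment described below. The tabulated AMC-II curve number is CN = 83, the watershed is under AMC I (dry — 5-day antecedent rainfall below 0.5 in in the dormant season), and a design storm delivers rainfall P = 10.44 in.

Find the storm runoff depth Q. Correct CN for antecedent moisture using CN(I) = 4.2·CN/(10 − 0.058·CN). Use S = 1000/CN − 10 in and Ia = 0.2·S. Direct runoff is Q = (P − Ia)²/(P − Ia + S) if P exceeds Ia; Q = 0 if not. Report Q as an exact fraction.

CN(I) from CN(II)=83: (4.2·83)/(10 − 0.058·83) = 174300/2593 ≈ 67.219
Retention S: 1000/CN − 10 with CN=67.219 → S = 8500/1743 ≈ 4.877 in
Ia = 0.2·(8500/1743) = 1700/1743 in ≈ 0.975 in
Excess rainfall: 10.440 − 0.975 = 9.465 in; P > Ia so Q > 0
Q: (412423/43575)² ÷ (624923/43575) = 170092730929/27231019725 in (≈ 6.246 in)

Q = 170092730929/27231019725 in ≈ 6.246 in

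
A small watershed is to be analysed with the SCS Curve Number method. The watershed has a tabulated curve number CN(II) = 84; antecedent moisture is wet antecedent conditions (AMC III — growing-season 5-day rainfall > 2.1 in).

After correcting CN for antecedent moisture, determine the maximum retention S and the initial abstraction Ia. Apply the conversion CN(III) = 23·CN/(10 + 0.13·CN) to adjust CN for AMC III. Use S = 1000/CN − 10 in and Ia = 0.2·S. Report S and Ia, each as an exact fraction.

Adjust CN=84 to AMC III: 23·84/(10 + 0.13·84) → 1932 ÷ (523/25) = 48300/523 ≈ 92.352
Max retention: S = 1000/(48300/523) − 10 = 400/483 in (≈ 0.828 in)
Ia = 0.2S: 0.2·0.828 = 0.166 in (exactly 80/483)

S = 400/483 in ≈ 0.828 in; Ia = 80/483 in ≈ 0.166 in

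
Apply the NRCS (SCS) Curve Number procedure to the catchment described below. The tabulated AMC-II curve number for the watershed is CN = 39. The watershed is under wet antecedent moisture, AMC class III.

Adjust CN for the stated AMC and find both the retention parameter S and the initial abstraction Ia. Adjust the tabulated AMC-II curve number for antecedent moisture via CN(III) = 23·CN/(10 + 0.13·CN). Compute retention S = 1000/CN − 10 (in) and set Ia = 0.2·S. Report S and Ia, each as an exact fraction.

CN(III) from CN(II)=39: (23·39)/(10 + 0.13·39) = 89700/1507 ≈ 59.522
S = 1000/(89700/1507) − 10 = 6100/897 in ≈ 6.800 in
Ia = 0.2·(6100/897) = 1220/897 in ≈ 1.360 in

S = 6100/897 in ≈ 6.800 in; Ia = 1220/897 in ≈ 1.360 in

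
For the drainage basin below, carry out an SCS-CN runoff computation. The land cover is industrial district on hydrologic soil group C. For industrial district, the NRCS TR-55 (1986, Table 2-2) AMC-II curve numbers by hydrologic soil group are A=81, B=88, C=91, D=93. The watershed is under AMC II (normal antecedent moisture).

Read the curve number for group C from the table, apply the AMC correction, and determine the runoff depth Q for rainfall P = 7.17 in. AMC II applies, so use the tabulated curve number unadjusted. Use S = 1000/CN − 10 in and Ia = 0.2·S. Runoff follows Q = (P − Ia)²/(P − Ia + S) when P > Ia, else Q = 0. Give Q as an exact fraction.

Q = 1341840603/219755900 in ≈ 6.106 in

NRCS table: industrial district, soil group C → CN(II) = 91
CN(II) = 91; AMC II needs no correction.
S = 1000/91 − 10 = 90/91 in ≈ 0.989 in
Initial abstraction Ia = S/5 = (90/91)/5 = 18/91 ≈ 0.198 in
P − Ia = 7.170 − 0.198 = 63447/9100 ≈ 6.972 in (> 0, runoff occurs)
Q = (63447/9100)²/((63447/9100) + 90/91) = (4025521809/82810000)/(72447/9100) = 1341840603/219755900 in ≈ 6.106 in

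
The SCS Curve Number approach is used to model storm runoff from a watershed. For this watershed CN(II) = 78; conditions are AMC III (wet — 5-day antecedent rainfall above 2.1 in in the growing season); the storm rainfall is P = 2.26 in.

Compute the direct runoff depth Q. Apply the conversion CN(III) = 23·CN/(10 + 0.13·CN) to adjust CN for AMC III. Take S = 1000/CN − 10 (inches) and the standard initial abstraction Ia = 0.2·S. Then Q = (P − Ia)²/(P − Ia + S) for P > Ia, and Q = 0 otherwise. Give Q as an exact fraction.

Adjust CN=78 to AMC III: 23·78/(10 + 0.13·78) → 1794 ÷ (1007/50) = 89700/1007 ≈ 89.076
Max retention: S = 1000/(89700/1007) − 10 = 1100/897 in (≈ 1.226 in)
Ia = 0.2·(1100/897) = 220/897 in ≈ 0.245 in
P − Ia = 2.260 − 0.245 = 90361/44850 ≈ 2.015 in (> 0, runoff occurs)
Runoff Q = (P−Ia)²/(P−Ia+S) = (2.015)²/(2.015+1.226) = 8165110321/6519440850 ≈ 1.252 in

Q = 8165110321/6519440850 in ≈ 1.252 in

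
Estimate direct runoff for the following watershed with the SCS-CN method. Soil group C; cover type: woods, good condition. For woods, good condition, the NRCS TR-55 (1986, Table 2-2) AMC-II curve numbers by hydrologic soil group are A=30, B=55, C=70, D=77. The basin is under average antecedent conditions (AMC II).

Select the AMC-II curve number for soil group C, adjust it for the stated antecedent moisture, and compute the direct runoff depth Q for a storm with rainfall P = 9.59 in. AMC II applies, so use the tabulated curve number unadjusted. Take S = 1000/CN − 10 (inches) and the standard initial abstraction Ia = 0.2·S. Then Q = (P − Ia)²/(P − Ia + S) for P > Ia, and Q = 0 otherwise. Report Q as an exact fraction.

Q = 37368769/6379100 in ≈ 5.858 in

NRCS table: woods, good condition, soil group C → CN(II) = 70
CN(II) = 70; AMC II needs no correction.
S = 1000/70 − 10 = 30/7 in ≈ 4.286 in
Ia = 0.2S: 0.2·4.286 = 0.857 in (exactly 6/7)
Since P=9.590 > Ia=0.857: effective rainfall P−Ia = 6113/700 in
Q: (6113/700)² ÷ (9113/700) = 37368769/6379100 in (≈ 5.858 in)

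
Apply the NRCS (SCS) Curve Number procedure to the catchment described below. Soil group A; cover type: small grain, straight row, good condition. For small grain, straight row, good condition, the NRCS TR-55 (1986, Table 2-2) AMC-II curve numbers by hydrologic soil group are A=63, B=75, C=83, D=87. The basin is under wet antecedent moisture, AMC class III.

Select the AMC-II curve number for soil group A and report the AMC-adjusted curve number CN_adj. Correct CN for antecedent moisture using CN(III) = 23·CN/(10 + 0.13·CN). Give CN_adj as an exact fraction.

CN_adj = 144900/1819 ≈ 79.659

NRCS table: small grain, straight row, good condition, soil group A → CN(II) = 63
Wet (AMC III): CN(III) = 23·63/(10 + 0.13·63) = 1449/(1819/100) = 144900/1819 ≈ 79.659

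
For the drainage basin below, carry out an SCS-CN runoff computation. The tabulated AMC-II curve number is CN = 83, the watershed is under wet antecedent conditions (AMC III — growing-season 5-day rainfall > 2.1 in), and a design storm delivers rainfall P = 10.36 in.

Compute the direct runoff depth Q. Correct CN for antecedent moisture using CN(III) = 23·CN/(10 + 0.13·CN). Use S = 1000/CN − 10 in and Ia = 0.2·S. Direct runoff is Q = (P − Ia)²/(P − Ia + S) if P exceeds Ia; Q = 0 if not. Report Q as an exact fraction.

CN(III) from CN(II)=83: (23·83)/(10 + 0.13·83) = 190900/2079 ≈ 91.823
Retention S: 1000/CN − 10 with CN=91.823 → S = 1700/1909 ≈ 0.891 in
Ia = 0.2·(1700/1909) = 340/1909 in ≈ 0.178 in
P − Ia = 10.360 − 0.178 = 485931/47725 ≈ 10.182 in (> 0, runoff occurs)
Q: (485931/47725)² ÷ (528431/47725) = 236128936761/25219369475 in (≈ 9.363 in)

Q = 236128936761/25219369475 in ≈ 9.363 in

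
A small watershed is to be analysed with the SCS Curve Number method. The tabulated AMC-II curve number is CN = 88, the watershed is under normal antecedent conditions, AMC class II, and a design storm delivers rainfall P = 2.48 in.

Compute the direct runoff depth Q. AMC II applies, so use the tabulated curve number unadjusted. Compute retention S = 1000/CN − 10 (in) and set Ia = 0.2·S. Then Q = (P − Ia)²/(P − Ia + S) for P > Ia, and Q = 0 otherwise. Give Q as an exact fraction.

Q = 368449/270050 in ≈ 1.364 in

Average conditions: CN = 88 (no AMC adjustment).
S = 1000/88 − 10 = 15/11 in ≈ 1.364 in
Ia = 0.2·(15/11) = 3/11 in ≈ 0.273 in
Excess rainfall: 2.480 − 0.273 = 2.207 in; P > Ia so Q > 0
Q: (607/275)² ÷ (982/275) = 368449/270050 in (≈ 1.364 in)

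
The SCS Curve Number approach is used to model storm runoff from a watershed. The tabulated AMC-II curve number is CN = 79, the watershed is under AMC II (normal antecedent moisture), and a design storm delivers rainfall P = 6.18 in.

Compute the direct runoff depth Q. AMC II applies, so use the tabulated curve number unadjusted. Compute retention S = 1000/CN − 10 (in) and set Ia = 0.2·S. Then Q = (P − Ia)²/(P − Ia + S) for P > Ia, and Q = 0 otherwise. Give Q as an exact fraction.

Q = 165926907/43201150 in ≈ 3.841 in

AMC II — tabulated CN = 79 applies directly.
Retention S: 1000/CN − 10 with CN=79.000 → S = 210/79 ≈ 2.658 in
Ia = 0.2·(210/79) = 42/79 in ≈ 0.532 in
P − Ia = 6.180 − 0.532 = 22311/3950 ≈ 5.648 in (> 0, runoff occurs)
Q = (22311/3950)²/((22311/3950) + 210/79) = (497780721/15602500)/(32811/3950) = 165926907/43201150 in ≈ 3.841 in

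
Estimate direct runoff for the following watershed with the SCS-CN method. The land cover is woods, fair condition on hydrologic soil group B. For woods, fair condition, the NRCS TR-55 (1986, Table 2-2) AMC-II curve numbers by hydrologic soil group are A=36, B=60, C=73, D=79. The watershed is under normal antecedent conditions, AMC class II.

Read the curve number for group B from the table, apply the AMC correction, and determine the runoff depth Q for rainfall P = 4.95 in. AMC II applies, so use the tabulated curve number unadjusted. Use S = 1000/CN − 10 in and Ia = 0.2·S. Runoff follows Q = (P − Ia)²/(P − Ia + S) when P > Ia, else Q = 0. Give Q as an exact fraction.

NRCS table: woods, fair condition, soil group B → CN(II) = 60
AMC II — tabulated CN = 60 applies directly.
Max retention: S = 1000/60 − 10 = 20/3 in (≈ 6.667 in)
Ia = 0.2S: 0.2·6.667 = 1.333 in (exactly 4/3)
Since P=4.950 > Ia=1.333: effective rainfall P−Ia = 217/60 in
Q: (217/60)² ÷ (617/60) = 47089/37020 in (≈ 1.272 in)

Q = 47089/37020 in ≈ 1.272 in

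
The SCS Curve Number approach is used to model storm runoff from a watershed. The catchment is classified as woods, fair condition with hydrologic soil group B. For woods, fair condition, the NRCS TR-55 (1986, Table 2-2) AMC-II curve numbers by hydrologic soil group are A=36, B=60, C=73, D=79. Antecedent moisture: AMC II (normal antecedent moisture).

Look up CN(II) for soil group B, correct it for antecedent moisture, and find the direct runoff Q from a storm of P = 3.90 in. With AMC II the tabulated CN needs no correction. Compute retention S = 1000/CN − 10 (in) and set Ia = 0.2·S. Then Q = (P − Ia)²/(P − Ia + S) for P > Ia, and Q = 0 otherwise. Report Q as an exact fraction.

NRCS table: woods, fair condition, soil group B → CN(II) = 60
CN(II) = 60; AMC II needs no correction.
Max retention: S = 1000/60 − 10 = 20/3 in (≈ 6.667 in)
Ia = 0.2·(20/3) = 4/3 in ≈ 1.333 in
P − Ia = 3.900 − 1.333 = 77/30 ≈ 2.567 in (> 0, runoff occurs)
Runoff Q = (P−Ia)²/(P−Ia+S) = (2.567)²/(2.567+6.667) = 5929/8310 ≈ 0.713 in

Q = 5929/8310 in ≈ 0.713 in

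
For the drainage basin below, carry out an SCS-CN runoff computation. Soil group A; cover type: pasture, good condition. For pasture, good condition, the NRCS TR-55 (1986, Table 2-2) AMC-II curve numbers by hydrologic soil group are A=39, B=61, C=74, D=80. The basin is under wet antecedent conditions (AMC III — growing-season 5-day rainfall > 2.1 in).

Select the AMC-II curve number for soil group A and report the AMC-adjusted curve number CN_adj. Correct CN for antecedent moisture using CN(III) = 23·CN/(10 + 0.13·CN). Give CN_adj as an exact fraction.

NRCS table: pasture, good condition, soil group A → CN(II) = 39
CN(III) from CN(II)=39: (23·39)/(10 + 0.13·39) = 89700/1507 ≈ 59.522

CN_adj = 89700/1507 ≈ 59.522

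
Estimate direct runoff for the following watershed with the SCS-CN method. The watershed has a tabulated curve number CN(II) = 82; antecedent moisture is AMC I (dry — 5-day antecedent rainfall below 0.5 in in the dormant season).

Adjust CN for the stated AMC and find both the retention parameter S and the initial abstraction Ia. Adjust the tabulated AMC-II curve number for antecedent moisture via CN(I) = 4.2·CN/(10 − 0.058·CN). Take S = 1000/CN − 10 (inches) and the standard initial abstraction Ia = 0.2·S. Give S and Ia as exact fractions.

CN(I) from CN(II)=82: (4.2·82)/(10 − 0.058·82) = 28700/437 ≈ 65.675
S = 1000/(28700/437) − 10 = 1500/287 in ≈ 5.226 in
Initial abstraction Ia = S/5 = (1500/287)/5 = 300/287 ≈ 1.045 in

S = 1500/287 in ≈ 5.226 in; Ia = 300/287 in ≈ 1.045 in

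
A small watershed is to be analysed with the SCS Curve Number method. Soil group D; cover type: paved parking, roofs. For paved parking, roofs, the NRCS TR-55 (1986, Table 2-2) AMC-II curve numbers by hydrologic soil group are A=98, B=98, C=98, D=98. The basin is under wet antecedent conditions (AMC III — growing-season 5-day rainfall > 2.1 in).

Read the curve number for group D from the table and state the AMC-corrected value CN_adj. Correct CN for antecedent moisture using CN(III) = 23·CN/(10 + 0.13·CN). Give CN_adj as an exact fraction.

CN_adj = 112700/1137 ≈ 99.120

NRCS table: paved parking, roofs, soil group D → CN(II) = 98
CN(III) from CN(II)=98: (23·98)/(10 + 0.13·98) = 112700/1137 ≈ 99.120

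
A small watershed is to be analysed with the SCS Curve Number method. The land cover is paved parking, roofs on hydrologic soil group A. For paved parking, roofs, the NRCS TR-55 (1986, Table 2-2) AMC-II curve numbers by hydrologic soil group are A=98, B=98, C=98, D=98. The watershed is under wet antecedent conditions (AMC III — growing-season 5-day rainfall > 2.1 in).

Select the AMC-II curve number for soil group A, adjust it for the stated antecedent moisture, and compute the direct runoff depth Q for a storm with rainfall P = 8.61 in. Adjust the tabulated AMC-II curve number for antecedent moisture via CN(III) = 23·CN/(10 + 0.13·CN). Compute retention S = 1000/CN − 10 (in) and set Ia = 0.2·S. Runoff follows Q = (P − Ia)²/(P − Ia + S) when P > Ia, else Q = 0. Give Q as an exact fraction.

Q = 937695912409/110259706900 in ≈ 8.504 in

NRCS table: paved parking, roofs, soil group A → CN(II) = 98
Wet (AMC III): CN(III) = 23·98/(10 + 0.13·98) = 2254/(1137/50) = 112700/1137 ≈ 99.120
S = 1000/(112700/1137) − 10 = 100/1127 in ≈ 0.089 in
Ia = 0.2·(100/1127) = 20/1127 in ≈ 0.018 in
Since P=8.610 > Ia=0.018: effective rainfall P−Ia = 968347/112700 in
Q: (968347/112700)² ÷ (978347/112700) = 937695912409/110259706900 in (≈ 8.504 in)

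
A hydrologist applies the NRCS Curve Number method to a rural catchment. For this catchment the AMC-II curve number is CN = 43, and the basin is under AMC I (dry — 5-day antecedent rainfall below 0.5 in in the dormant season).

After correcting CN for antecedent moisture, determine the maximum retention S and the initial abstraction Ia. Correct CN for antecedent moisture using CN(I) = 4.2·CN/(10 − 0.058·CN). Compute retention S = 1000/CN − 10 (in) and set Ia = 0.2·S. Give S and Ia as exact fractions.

S = 9500/301 in ≈ 31.561 in; Ia = 1900/301 in ≈ 6.312 in

Dry (AMC I): CN(I) = 4.2·43/(10 − 0.058·43) = (903/5)/(3753/500) = 30100/1251 ≈ 24.061
Retention S: 1000/CN − 10 with CN=24.061 → S = 9500/301 ≈ 31.561 in
Ia = 0.2S: 0.2·31.561 = 6.312 in (exactly 1900/301)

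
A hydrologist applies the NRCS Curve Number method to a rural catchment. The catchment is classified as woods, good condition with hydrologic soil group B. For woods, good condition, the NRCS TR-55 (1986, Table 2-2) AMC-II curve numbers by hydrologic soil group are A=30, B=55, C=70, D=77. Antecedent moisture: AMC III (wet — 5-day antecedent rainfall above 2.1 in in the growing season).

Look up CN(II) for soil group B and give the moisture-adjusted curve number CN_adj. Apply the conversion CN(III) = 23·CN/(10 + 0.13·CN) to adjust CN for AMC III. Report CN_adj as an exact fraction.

NRCS table: woods, good condition, soil group B → CN(II) = 55
CN(III) from CN(II)=55: (23·55)/(10 + 0.13·55) = 25300/343 ≈ 73.761

CN_adj = 25300/343 ≈ 73.761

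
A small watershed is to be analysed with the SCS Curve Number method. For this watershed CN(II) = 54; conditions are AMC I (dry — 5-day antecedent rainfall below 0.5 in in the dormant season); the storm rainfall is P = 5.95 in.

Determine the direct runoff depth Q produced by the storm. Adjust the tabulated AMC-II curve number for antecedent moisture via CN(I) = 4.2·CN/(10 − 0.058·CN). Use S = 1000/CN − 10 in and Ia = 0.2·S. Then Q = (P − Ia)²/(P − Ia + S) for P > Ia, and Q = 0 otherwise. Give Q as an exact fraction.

Q = 461089729/2851703820 in ≈ 0.162 in

Dry (AMC I): CN(I) = 4.2·54/(10 − 0.058·54) = (1134/5)/(1717/250) = 56700/1717 ≈ 33.023
Max retention: S = 1000/(56700/1717) − 10 = 11500/567 in (≈ 20.282 in)
Ia = 0.2·(11500/567) = 2300/567 in ≈ 4.056 in
Excess rainfall: 5.950 − 4.056 = 1.894 in; P > Ia so Q > 0
Q = (21473/11340)²/((21473/11340) + 11500/567) = (461089729/128595600)/(251473/11340) = 461089729/2851703820 in ≈ 0.162 in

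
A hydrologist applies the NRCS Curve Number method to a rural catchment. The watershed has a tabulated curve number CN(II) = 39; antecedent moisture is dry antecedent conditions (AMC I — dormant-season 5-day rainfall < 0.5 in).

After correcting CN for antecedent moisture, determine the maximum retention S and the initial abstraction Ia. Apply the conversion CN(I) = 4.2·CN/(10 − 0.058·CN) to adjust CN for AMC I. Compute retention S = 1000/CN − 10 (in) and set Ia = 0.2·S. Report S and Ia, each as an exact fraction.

S = 30500/819 in ≈ 37.241 in; Ia = 6100/819 in ≈ 7.448 in

Adjust CN=39 to AMC I: 4.2·39/(10 − 0.058·39) → (819/5) ÷ (3869/500) = 81900/3869 ≈ 21.168
Max retention: S = 1000/(81900/3869) − 10 = 30500/819 in (≈ 37.241 in)
Ia = 0.2·(30500/819) = 6100/819 in ≈ 7.448 in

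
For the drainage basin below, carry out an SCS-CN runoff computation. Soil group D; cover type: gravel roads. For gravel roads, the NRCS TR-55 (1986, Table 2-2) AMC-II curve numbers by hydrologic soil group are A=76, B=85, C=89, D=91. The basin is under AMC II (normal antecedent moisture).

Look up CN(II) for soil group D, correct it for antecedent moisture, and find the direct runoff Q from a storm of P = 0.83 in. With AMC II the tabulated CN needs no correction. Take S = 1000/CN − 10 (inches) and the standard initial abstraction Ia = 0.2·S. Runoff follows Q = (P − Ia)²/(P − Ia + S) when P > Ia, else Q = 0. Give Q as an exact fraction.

NRCS table: gravel roads, soil group D → CN(II) = 91
Average conditions: CN = 91 (no AMC adjustment).
Retention S: 1000/CN − 10 with CN=91.000 → S = 90/91 ≈ 0.989 in
Ia = 0.2S: 0.2·0.989 = 0.198 in (exactly 18/91)
P − Ia = 0.830 − 0.198 = 5753/9100 ≈ 0.632 in (> 0, runoff occurs)
Q = (5753/9100)²/((5753/9100) + 90/91) = (33097009/82810000)/(14753/9100) = 33097009/134252300 in ≈ 0.247 in

Q = 33097009/134252300 in ≈ 0.247 in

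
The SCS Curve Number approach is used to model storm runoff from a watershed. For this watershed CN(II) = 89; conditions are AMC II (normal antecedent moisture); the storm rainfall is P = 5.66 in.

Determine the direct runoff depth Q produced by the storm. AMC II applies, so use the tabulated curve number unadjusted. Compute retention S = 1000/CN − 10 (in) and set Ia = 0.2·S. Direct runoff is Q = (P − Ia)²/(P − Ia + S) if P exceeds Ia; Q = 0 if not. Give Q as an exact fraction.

AMC II — tabulated CN = 89 applies directly.
Retention S: 1000/CN − 10 with CN=89.000 → S = 110/89 ≈ 1.236 in
Ia = 0.2·(110/89) = 22/89 in ≈ 0.247 in
Since P=5.660 > Ia=0.247: effective rainfall P−Ia = 24087/4450 in
Runoff Q = (P−Ia)²/(P−Ia+S) = (5.413)²/(5.413+1.236) = 580183569/131662150 ≈ 4.407 in

Q = 580183569/131662150 in ≈ 4.407 in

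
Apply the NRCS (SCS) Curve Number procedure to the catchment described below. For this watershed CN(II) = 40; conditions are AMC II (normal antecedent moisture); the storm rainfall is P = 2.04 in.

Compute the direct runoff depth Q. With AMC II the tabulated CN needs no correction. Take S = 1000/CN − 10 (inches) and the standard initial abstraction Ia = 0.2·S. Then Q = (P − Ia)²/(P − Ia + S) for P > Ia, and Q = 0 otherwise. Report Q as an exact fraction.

Average conditions: CN = 40 (no AMC adjustment).
S = 1000/40 − 10 = 15 in ≈ 15.000 in
Ia = 0.2·15 = 3 in ≈ 3.000 in
P = 2.040 ≤ Ia = 3.000 in: entire storm abstracted, Q = 0.

Q = 0 in ≈ 0.000 in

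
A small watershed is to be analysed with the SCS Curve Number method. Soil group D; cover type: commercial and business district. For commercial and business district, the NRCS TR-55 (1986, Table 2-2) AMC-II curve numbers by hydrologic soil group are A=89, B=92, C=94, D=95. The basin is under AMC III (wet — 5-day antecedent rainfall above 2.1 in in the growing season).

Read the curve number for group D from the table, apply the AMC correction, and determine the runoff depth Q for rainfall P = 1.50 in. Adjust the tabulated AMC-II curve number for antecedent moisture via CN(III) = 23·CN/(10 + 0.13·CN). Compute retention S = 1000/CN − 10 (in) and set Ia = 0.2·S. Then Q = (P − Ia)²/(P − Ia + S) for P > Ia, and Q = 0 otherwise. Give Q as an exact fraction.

NRCS table: commercial and business district, soil group D → CN(II) = 95
CN(III) from CN(II)=95: (23·95)/(10 + 0.13·95) = 43700/447 ≈ 97.763
Max retention: S = 1000/(43700/447) − 10 = 100/437 in (≈ 0.229 in)
Ia = 0.2·(100/437) = 20/437 in ≈ 0.046 in
Excess rainfall: 1.500 − 0.046 = 1.454 in; P > Ia so Q > 0
Q = (1271/874)²/((1271/874) + 100/437) = (1615441/763876)/(1471/874) = 1615441/1285654 in ≈ 1.257 in

Q = 1615441/1285654 in ≈ 1.257 in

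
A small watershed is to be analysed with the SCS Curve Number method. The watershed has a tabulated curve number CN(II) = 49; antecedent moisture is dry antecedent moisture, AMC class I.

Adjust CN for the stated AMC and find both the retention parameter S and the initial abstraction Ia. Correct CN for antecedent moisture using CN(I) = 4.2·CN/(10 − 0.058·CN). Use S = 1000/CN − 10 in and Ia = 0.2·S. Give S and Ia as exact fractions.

S = 8500/343 in ≈ 24.781 in; Ia = 1700/343 in ≈ 4.956 in

CN(I) from CN(II)=49: (4.2·49)/(10 − 0.058·49) = 34300/1193 ≈ 28.751
S = 1000/(34300/1193) − 10 = 8500/343 in ≈ 24.781 in
Initial abstraction Ia = S/5 = (8500/343)/5 = 1700/343 ≈ 4.956 in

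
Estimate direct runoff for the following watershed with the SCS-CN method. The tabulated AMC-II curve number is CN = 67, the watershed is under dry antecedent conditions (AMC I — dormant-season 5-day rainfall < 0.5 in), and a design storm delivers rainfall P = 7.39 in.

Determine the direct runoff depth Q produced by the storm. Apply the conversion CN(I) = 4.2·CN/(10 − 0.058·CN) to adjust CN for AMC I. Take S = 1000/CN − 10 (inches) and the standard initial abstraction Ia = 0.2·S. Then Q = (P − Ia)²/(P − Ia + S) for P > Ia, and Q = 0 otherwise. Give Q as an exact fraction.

CN(I) from CN(II)=67: (4.2·67)/(10 − 0.058·67) = 46900/1019 ≈ 46.026
S = 1000/(46900/1019) − 10 = 5500/469 in ≈ 11.727 in
Ia = 0.2S: 0.2·11.727 = 2.345 in (exactly 1100/469)
P − Ia = 7.390 − 2.345 = 236591/46900 ≈ 5.045 in (> 0, runoff occurs)
Q: (236591/46900)² ÷ (786591/46900) = 55975301281/36891117900 in (≈ 1.517 in)

Q = 55975301281/36891117900 in ≈ 1.517 in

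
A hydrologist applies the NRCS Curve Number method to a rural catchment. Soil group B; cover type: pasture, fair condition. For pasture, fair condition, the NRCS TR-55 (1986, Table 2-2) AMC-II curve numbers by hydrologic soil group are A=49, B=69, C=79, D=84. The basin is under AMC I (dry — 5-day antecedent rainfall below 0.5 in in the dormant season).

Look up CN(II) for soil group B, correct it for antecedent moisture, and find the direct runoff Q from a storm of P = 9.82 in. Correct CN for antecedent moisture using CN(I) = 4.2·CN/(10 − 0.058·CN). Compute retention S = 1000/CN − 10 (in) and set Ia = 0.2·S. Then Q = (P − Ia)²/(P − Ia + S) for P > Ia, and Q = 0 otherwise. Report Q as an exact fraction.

Q = 309646618681/96464204550 in ≈ 3.210 in

NRCS table: pasture, fair condition, soil group B → CN(II) = 69
CN(I) from CN(II)=69: (4.2·69)/(10 − 0.058·69) = 144900/2999 ≈ 48.316
Max retention: S = 1000/(144900/2999) − 10 = 15500/1449 in (≈ 10.697 in)
Ia = 0.2·(15500/1449) = 3100/1449 in ≈ 2.139 in
Since P=9.820 > Ia=2.139: effective rainfall P−Ia = 556459/72450 in
Q = (556459/72450)²/((556459/72450) + 15500/1449) = (309646618681/5249002500)/(1331459/72450) = 309646618681/96464204550 in ≈ 3.210 in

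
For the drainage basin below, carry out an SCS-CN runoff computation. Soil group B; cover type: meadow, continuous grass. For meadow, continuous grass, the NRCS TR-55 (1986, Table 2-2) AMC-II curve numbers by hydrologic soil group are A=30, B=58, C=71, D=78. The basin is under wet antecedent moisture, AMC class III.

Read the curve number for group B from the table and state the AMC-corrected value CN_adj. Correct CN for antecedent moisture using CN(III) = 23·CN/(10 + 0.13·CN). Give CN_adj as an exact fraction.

CN_adj = 66700/877 ≈ 76.055

NRCS table: meadow, continuous grass, soil group B → CN(II) = 58
CN(III) from CN(II)=58: (23·58)/(10 + 0.13·58) = 66700/877 ≈ 76.055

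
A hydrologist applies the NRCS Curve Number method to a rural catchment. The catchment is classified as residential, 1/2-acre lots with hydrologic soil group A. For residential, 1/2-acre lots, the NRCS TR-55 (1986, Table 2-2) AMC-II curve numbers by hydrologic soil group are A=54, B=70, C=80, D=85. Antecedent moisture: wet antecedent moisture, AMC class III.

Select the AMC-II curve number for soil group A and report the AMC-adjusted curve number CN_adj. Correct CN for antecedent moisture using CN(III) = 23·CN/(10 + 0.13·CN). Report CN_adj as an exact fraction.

NRCS table: residential, 1/2-acre lots, soil group A → CN(II) = 54
Adjust CN=54 to AMC III: 23·54/(10 + 0.13·54) → 1242 ÷ (851/50) = 2700/37 ≈ 72.973

CN_adj = 2700/37 ≈ 72.973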